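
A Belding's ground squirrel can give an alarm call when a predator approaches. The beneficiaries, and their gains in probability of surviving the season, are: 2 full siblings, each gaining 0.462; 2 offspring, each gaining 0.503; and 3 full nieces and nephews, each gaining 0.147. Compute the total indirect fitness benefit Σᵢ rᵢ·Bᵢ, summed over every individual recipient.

1.07525

r to a full sibling = 1/2 (full sibs share both parents — two paths of length 2: r = 2·(1/2)^2 = 1/2).
r to an offspring = 0.5 (one parent–offspring link: r = (1/2)^1 = 1/2).
r to a full niece or nephew = 1/4 (full aunt/uncle↔niece/nephew: two paths of length 3 through the shared grandparent pair: r = 2·(1/2)^3 = 1/4).
Summing one r·B term per recipient: 2·0.5·0.462 + 2·0.5·0.503 + 3·0.25·0.147 = 1.07525.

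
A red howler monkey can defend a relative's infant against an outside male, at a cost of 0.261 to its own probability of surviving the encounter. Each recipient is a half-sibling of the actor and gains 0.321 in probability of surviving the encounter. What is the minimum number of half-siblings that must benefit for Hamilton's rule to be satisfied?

r to a half-sibling = 1/4 (half-sibs share one parent — one path of length 2: r = (1/2)^2 = 1/4).
Hamilton's rule: n·r·B > C  ⇒  n > C/(r·B) = 0.261/(0.25·0.321) = 3.252.
The smallest integer exceeding 3.252 is 4.

4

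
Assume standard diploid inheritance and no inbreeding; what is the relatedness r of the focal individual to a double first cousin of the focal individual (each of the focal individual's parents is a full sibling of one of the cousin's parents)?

Each parent–offspring link contributes a factor of 1/2, and independent paths through distinct common ancestors add.
Double first cousins share both grandparent pairs — four paths of length 4: r = 4·(1/2)^4 = 1/4.

0.25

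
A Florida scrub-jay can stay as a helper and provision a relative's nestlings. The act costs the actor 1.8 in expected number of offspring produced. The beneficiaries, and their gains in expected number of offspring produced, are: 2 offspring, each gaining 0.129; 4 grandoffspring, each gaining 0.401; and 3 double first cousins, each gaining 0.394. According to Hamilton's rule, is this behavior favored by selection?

No

Hamilton's rule: the trait is favored when the sum of r·B over every recipient exceeds the actor's cost C.
r to an offspring = 1/2 (one parent–offspring link: r = (1/2)^1 = 1/2).
r to a grandoffspring = 1/4 (two parent–offspring links: r = (1/2)^2 = 1/4).
r to a double first cousin = 0.25 (double first cousins share both grandparent pairs — four paths of length 4: r = 4·(1/2)^4 = 1/4).
Summing one r·B term per recipient: 2·0.5·0.129 + 4·0.25·0.401 + 3·0.25·0.394 = 0.8255.
0.8255 < 1.8: the indirect benefit is less than the cost.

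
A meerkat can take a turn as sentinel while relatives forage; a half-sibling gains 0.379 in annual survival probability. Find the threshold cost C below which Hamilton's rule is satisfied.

r to a half-sibling = 0.25 (half-sibs share one parent — one path of length 2: r = (1/2)^2 = 1/4).
Hamilton's rule: n·r·B > C, so the trait is favored while C < n·r·B = 1·0.25·0.379 = 0.09475.

0.09475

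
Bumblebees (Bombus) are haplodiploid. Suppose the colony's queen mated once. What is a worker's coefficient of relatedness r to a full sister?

0.75

Haplodiploid full sisters inherit their father's entire haploid genome identically (contributing 1/2) and on average half of their mother's contribution (1/2 · 1/2 = 1/4); r = 1/2 + 1/4 = 3/4.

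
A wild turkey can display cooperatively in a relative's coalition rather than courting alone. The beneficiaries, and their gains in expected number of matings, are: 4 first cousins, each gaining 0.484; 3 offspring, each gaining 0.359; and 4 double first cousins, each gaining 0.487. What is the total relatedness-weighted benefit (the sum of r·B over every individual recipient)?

r to a first cousin = 1/8 (first cousins share one grandparent pair — two paths of length 4: r = 2·(1/2)^4 = 1/8).
r to an offspring = 0.5 (one parent–offspring link: r = (1/2)^1 = 1/2).
r to a double first cousin = 0.25 (double first cousins share both grandparent pairs — four paths of length 4: r = 4·(1/2)^4 = 1/4).
Summing one r·B term per recipient: 4·0.125·0.484 + 3·0.5·0.359 + 4·0.25·0.487 = 1.2675.

1.2675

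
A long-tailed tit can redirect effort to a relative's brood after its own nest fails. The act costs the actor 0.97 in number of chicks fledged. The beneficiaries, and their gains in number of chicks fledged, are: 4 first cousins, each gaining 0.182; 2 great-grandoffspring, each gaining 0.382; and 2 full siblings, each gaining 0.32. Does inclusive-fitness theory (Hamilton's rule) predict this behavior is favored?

No

Hamilton's rule: the trait is favored when the sum of r·B over every recipient exceeds the actor's cost C.
r to a first cousin = 0.125 (first cousins share one grandparent pair — two paths of length 4: r = 2·(1/2)^4 = 1/8).
r to a great-grandoffspring = 0.125 (three parent–offspring links: r = (1/2)^3 = 1/8).
r to a full sibling = 0.5 (full sibs share both parents — two paths of length 2: r = 2·(1/2)^2 = 1/2).
Summing one r·B term per recipient: 4·0.125·0.182 + 2·0.125·0.382 + 2·0.5·0.32 = 0.5065.
0.5065 < 0.97: the indirect benefit is less than the cost.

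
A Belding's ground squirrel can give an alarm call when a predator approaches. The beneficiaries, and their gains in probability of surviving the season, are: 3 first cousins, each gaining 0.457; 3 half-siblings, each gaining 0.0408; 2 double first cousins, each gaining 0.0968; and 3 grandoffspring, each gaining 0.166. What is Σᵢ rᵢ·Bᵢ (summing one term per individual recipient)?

r to a first cousin = 0.125 (first cousins share one grandparent pair — two paths of length 4: r = 2·(1/2)^4 = 1/8).
r to a half-sibling = 0.25 (half-sibs share one parent — one path of length 2: r = (1/2)^2 = 1/4).
r to a double first cousin = 0.25 (double first cousins share both grandparent pairs — four paths of length 4: r = 4·(1/2)^4 = 1/4).
r to a grandoffspring = 0.25 (two parent–offspring links: r = (1/2)^2 = 1/4).
Summing one r·B term per recipient: 3·0.125·0.457 + 3·0.25·0.0408 + 2·0.25·0.0968 + 3·0.25·0.166 = 0.374875.

0.374875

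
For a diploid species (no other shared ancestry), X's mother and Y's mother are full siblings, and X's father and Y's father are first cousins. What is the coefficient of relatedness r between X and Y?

0.15625

Relatedness sums over independent paths through distinct common ancestors.
X and Y are related in two ways: first cousins through their mothers (r = 1/8) and second cousins through their fathers (r = 1/32).
r = 1/8 + 1/32 = 5/32 = 0.15625.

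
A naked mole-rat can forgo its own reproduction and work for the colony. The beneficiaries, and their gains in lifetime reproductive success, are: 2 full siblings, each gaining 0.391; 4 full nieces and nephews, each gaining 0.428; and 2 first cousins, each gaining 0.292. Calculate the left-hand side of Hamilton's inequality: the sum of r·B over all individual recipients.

0.892

r to a full sibling = 1/2 (full sibs share both parents — two paths of length 2: r = 2·(1/2)^2 = 1/2).
r to a full niece or nephew = 1/4 (full aunt/uncle↔niece/nephew: two paths of length 3 through the shared grandparent pair: r = 2·(1/2)^3 = 1/4).
r to a first cousin = 0.125 (first cousins share one grandparent pair — two paths of length 4: r = 2·(1/2)^4 = 1/8).
Summing one r·B term per recipient: 2·0.5·0.391 + 4·0.25·0.428 + 2·0.125·0.292 = 0.892.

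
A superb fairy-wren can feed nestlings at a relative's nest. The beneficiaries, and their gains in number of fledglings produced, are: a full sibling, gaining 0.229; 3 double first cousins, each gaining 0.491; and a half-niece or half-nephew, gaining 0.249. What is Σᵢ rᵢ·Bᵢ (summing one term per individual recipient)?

r to a full sibling = 1/2 (full sibs share both parents — two paths of length 2: r = 2·(1/2)^2 = 1/2).
r to a double first cousin = 0.25 (double first cousins share both grandparent pairs — four paths of length 4: r = 4·(1/2)^4 = 1/4).
r to a half-niece or half-nephew = 1/8 (half-aunt/uncle↔niece/nephew: one path of length 3: r = (1/2)^3 = 1/8).
Summing one r·B term per recipient: 1·0.5·0.229 + 3·0.25·0.491 + 1·0.125·0.249 = 0.513875.

0.513875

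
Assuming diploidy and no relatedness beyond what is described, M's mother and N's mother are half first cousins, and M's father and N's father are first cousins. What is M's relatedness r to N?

Wright's path rule: contributions from independent ancestry routes add.
M and N are related in two ways: half second cousins through their mothers (r = 1/64) and second cousins through their fathers (r = 1/32).
r = 1/64 + 1/32 = 0.046875.

0.046875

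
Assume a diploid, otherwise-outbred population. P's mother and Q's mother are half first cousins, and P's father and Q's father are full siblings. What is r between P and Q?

0.140625

Relatedness sums over independent paths through distinct common ancestors.
P and Q are related in two ways: half second cousins through their mothers (r = 1/64) and first cousins through their fathers (r = 1/8).
r = 1/64 + 1/8 = 0.140625.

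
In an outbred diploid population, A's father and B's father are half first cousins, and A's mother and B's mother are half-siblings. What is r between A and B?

0.078125

With two independent routes of shared ancestry, r is the sum of the two contributions.
A and B are related in two ways: half second cousins through their fathers (r = 1/64) and half first cousins through their mothers (r = 1/16).
r = 1/64 + 1/16 = 5/64 = 0.078125.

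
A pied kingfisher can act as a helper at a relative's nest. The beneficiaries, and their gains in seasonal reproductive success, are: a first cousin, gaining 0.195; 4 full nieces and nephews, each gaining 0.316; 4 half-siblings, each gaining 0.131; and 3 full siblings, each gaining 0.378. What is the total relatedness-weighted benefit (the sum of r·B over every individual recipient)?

1.038375

r to a first cousin = 0.125 (first cousins share one grandparent pair — two paths of length 4: r = 2·(1/2)^4 = 1/8).
r to a full niece or nephew = 0.25 (full aunt/uncle↔niece/nephew: two paths of length 3 through the shared grandparent pair: r = 2·(1/2)^3 = 1/4).
r to a half-sibling = 1/4 (half-sibs share one parent — one path of length 2: r = (1/2)^2 = 1/4).
r to a full sibling = 1/2 (full sibs share both parents — two paths of length 2: r = 2·(1/2)^2 = 1/2).
Summing one r·B term per recipient: 1·0.125·0.195 + 4·0.25·0.316 + 4·0.25·0.131 + 3·0.5·0.378 = 1.038375.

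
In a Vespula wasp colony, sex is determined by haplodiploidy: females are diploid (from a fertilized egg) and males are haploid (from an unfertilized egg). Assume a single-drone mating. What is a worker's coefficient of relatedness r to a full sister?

0.75

Haplodiploid full sisters inherit their father's entire haploid genome identically (contributing 1/2) and on average half of their mother's contribution (1/2 · 1/2 = 1/4); r = 1/2 + 1/4 = 3/4.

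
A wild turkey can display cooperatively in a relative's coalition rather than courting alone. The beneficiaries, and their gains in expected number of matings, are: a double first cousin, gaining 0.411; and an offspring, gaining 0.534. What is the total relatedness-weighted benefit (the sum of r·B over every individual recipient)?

0.36975

r to a double first cousin = 0.25 (double first cousins share both grandparent pairs — four paths of length 4: r = 4·(1/2)^4 = 1/4).
r to an offspring = 0.5 (one parent–offspring link: r = (1/2)^1 = 1/2).
Summing one r·B term per recipient: 1·0.25·0.411 + 1·0.5·0.534 = 0.36975.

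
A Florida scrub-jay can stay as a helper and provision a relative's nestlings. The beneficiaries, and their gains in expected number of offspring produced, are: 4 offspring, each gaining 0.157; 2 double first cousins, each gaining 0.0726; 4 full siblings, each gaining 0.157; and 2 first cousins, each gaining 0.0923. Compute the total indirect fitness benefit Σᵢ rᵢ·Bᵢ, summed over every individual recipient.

0.687375

r to an offspring = 1/2 (one parent–offspring link: r = (1/2)^1 = 1/2).
r to a double first cousin = 1/4 (double first cousins share both grandparent pairs — four paths of length 4: r = 4·(1/2)^4 = 1/4).
r to a full sibling = 1/2 (full sibs share both parents — two paths of length 2: r = 2·(1/2)^2 = 1/2).
r to a first cousin = 0.125 (first cousins share one grandparent pair — two paths of length 4: r = 2·(1/2)^4 = 1/8).
Summing one r·B term per recipient: 4·0.5·0.157 + 2·0.25·0.0726 + 4·0.5·0.157 + 2·0.125·0.0923 = 0.687375.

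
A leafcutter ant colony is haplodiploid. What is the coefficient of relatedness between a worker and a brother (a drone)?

Her haploid brother carries none of their father's genes and a random half of their mother's genome; that half matches the maternal half of her own genome with probability 1/2: r = 1/2 · 1/2 = 1/4.

0.25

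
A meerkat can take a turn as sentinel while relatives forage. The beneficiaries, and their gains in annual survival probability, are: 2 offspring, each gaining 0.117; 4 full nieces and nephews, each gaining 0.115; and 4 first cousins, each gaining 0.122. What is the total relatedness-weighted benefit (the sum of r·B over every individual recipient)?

r to an offspring = 1/2 (one parent–offspring link: r = (1/2)^1 = 1/2).
r to a full niece or nephew = 0.25 (full aunt/uncle↔niece/nephew: two paths of length 3 through the shared grandparent pair: r = 2·(1/2)^3 = 1/4).
r to a first cousin = 0.125 (first cousins share one grandparent pair — two paths of length 4: r = 2·(1/2)^4 = 1/8).
Summing one r·B term per recipient: 2·0.5·0.117 + 4·0.25·0.115 + 4·0.125·0.122 = 0.293.

0.293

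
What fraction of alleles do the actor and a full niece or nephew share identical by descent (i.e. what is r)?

Full aunt/uncle↔niece/nephew: two paths of length 3 through the shared grandparent pair: r = 2·(1/2)^3 = 1/4.

0.25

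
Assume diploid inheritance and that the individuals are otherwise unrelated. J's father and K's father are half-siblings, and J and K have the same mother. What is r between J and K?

0.3125

Independent pedigree routes through distinct common ancestors add.
J and K are related in two ways: half first cousins through their fathers (r = 1/16) and half-sibs through their shared mother (r = 1/4).
r = 1/16 + 1/4 = 5/16 = 0.3125.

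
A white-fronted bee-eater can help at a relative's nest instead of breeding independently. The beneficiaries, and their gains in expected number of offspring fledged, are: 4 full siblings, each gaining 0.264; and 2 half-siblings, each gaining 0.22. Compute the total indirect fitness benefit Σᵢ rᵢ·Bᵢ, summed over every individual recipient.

0.638

r to a full sibling = 1/2 (full sibs share both parents — two paths of length 2: r = 2·(1/2)^2 = 1/2).
r to a half-sibling = 1/4 (half-sibs share one parent — one path of length 2: r = (1/2)^2 = 1/4).
Summing one r·B term per recipient: 4·0.5·0.264 + 2·0.25·0.22 = 0.638.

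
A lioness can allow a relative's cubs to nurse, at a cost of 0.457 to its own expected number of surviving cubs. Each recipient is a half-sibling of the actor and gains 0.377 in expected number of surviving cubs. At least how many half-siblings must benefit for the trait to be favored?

5

r to a half-sibling = 0.25 (half-sibs share one parent — one path of length 2: r = (1/2)^2 = 1/4).
Hamilton's rule: n·r·B > C  ⇒  n > C/(r·B) = 0.457/(0.25·0.377) = 4.849.
The smallest integer exceeding 4.849 is 5.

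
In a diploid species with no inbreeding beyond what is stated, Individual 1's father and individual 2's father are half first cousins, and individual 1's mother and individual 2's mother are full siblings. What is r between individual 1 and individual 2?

With two independent routes of shared ancestry, r is the sum of the two contributions.
Individual 1 and individual 2 are related in two ways: half second cousins through their fathers (r = 1/64) and first cousins through their mothers (r = 1/8).
r = 1/64 + 1/8 = 0.140625.

0.140625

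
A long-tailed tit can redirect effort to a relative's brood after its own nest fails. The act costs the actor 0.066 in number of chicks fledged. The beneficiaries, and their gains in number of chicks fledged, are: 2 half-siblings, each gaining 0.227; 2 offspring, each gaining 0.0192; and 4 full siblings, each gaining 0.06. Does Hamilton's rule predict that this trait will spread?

Yes

Hamilton's rule: the trait is favored when the sum of r·B over every recipient exceeds the actor's cost C.
r to a half-sibling = 0.25 (half-sibs share one parent — one path of length 2: r = (1/2)^2 = 1/4).
r to an offspring = 1/2 (one parent–offspring link: r = (1/2)^1 = 1/2).
r to a full sibling = 0.5 (full sibs share both parents — two paths of length 2: r = 2·(1/2)^2 = 1/2).
Summing one r·B term per recipient: 2·0.25·0.227 + 2·0.5·0.0192 + 4·0.5·0.06 = 0.2527.
0.2527 > 0.066: the indirect benefit exceeds the cost.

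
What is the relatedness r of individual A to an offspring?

One parent–offspring link: r = (1/2)^1 = 1/2.

0.5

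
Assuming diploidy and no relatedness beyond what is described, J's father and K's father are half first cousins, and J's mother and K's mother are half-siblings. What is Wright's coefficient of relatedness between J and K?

Wright's path rule: contributions from independent ancestry routes add.
J and K are related in two ways: half second cousins through their fathers (r = 1/64) and half first cousins through their mothers (r = 1/16).
r = 1/64 + 1/16 = 5/64 = 0.078125.

0.078125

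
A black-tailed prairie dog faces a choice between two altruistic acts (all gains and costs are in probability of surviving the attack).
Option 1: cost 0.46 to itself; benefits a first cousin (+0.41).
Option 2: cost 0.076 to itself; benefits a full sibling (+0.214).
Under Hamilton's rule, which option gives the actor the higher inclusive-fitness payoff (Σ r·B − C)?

Option 1: r to a first cousin = 0.125.
Option 1: Σ r·B − C = (1·0.125·0.41) − 0.46 = -0.40875.
Option 2: r to a full sibling = 0.5.
Option 2: Σ r·B − C = (1·0.5·0.214) − 0.076 = 0.031.
Option 2 has the higher net inclusive-fitness payoff.

Option 2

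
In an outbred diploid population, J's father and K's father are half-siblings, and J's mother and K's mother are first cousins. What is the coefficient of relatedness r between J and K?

With two independent routes of shared ancestry, r is the sum of the two contributions.
J and K are related in two ways: half first cousins through their fathers (r = 1/16) and second cousins through their mothers (r = 1/32).
r = 1/16 + 1/32 = 0.09375.

0.09375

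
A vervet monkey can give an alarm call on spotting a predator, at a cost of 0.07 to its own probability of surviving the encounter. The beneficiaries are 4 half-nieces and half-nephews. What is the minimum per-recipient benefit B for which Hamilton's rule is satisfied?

0.14

r to a half-niece or half-nephew = 0.125 (half-aunt/uncle↔niece/nephew: one path of length 3: r = (1/2)^3 = 1/8).
Hamilton's rule with n recipients of equal r: n·r·B > C, so B > C/(n·r) = 0.07/(4·0.125) = 0.14.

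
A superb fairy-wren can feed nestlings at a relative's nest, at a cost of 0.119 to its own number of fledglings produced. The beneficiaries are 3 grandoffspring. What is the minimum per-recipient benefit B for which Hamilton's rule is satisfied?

0.1587

r to a grandoffspring = 1/4 (two parent–offspring links: r = (1/2)^2 = 1/4).
Hamilton's rule with n recipients of equal r: n·r·B > C, so B > C/(n·r) = 0.119/(3·0.25) = 0.1587.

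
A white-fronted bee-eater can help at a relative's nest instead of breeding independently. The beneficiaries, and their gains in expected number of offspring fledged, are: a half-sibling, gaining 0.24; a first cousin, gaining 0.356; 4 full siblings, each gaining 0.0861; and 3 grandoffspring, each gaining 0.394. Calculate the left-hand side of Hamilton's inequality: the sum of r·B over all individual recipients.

0.5722

r to a half-sibling = 0.25 (half-sibs share one parent — one path of length 2: r = (1/2)^2 = 1/4).
r to a first cousin = 0.125 (first cousins share one grandparent pair — two paths of length 4: r = 2·(1/2)^4 = 1/8).
r to a full sibling = 1/2 (full sibs share both parents — two paths of length 2: r = 2·(1/2)^2 = 1/2).
r to a grandoffspring = 1/4 (two parent–offspring links: r = (1/2)^2 = 1/4).
Summing one r·B term per recipient: 1·0.25·0.24 + 1·0.125·0.356 + 4·0.5·0.0861 + 3·0.25·0.394 = 0.5722.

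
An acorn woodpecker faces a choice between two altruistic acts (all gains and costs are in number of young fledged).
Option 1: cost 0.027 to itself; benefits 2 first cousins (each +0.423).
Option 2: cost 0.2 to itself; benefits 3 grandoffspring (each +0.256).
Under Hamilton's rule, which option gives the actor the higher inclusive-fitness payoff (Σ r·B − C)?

Option 1

Option 1: r to a first cousin = 0.125.
Option 1: Σ r·B − C = (2·0.125·0.423) − 0.027 = 0.07875.
Option 2: r to a grandoffspring = 0.25.
Option 2: Σ r·B − C = (3·0.25·0.256) − 0.2 = -0.008.
Option 1 has the higher net inclusive-fitness payoff.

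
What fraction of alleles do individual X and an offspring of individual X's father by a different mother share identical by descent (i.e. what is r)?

Each parent–offspring link contributes a factor of 1/2, and independent paths through distinct common ancestors add.
Half-sibs share one parent — one path of length 2: r = (1/2)^2 = 1/4.

0.25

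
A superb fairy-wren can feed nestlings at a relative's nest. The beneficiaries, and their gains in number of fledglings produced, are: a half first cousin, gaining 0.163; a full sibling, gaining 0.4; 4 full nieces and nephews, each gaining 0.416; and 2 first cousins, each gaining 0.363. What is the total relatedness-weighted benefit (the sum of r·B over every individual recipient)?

r to a half first cousin = 0.0625 (half first cousins share one grandparent — one path of length 4: r = (1/2)^4 = 1/16).
r to a full sibling = 0.5 (full sibs share both parents — two paths of length 2: r = 2·(1/2)^2 = 1/2).
r to a full niece or nephew = 1/4 (full aunt/uncle↔niece/nephew: two paths of length 3 through the shared grandparent pair: r = 2·(1/2)^3 = 1/4).
r to a first cousin = 0.125 (first cousins share one grandparent pair — two paths of length 4: r = 2·(1/2)^4 = 1/8).
Summing one r·B term per recipient: 1·0.0625·0.163 + 1·0.5·0.4 + 4·0.25·0.416 + 2·0.125·0.363 = 0.7169375.

0.7169375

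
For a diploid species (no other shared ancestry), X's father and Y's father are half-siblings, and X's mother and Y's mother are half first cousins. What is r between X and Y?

Independent pedigree routes through distinct common ancestors add.
X and Y are related in two ways: half first cousins through their fathers (r = 1/16) and half second cousins through their mothers (r = 1/64).
r = 1/16 + 1/64 = 5/64 = 0.078125.

0.078125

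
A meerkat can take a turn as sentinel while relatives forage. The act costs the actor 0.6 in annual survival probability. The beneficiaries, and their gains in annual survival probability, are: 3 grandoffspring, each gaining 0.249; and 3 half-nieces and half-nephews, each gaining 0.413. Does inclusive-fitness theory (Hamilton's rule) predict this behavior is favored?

No

Hamilton's rule: the trait is favored when the sum of r·B over every recipient exceeds the actor's cost C.
r to a grandoffspring = 0.25 (two parent–offspring links: r = (1/2)^2 = 1/4).
r to a half-niece or half-nephew = 0.125 (half-aunt/uncle↔niece/nephew: one path of length 3: r = (1/2)^3 = 1/8).
Summing one r·B term per recipient: 3·0.25·0.249 + 3·0.125·0.413 = 0.341625.
0.341625 < 0.6: the indirect benefit is less than the cost.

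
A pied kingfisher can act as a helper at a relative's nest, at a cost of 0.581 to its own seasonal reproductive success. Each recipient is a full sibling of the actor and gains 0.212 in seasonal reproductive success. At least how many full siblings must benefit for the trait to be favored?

6

r to a full sibling = 1/2 (full sibs share both parents — two paths of length 2: r = 2·(1/2)^2 = 1/2).
Hamilton's rule: n·r·B > C  ⇒  n > C/(r·B) = 0.581/(0.5·0.212) = 5.481.
The smallest integer exceeding 5.481 is 6.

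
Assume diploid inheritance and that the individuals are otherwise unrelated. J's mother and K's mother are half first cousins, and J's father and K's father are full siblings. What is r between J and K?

Independent pedigree routes through distinct common ancestors add.
J and K are related in two ways: half second cousins through their mothers (r = 1/64) and first cousins through their fathers (r = 1/8).
r = 1/64 + 1/8 = 9/64 = 0.140625.

0.140625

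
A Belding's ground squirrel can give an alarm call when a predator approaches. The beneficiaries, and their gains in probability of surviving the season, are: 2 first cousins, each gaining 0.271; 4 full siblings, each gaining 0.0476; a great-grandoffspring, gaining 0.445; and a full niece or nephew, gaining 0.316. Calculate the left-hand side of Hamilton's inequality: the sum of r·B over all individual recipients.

r to a first cousin = 0.125 (first cousins share one grandparent pair — two paths of length 4: r = 2·(1/2)^4 = 1/8).
r to a full sibling = 0.5 (full sibs share both parents — two paths of length 2: r = 2·(1/2)^2 = 1/2).
r to a great-grandoffspring = 1/8 (three parent–offspring links: r = (1/2)^3 = 1/8).
r to a full niece or nephew = 0.25 (full aunt/uncle↔niece/nephew: two paths of length 3 through the shared grandparent pair: r = 2·(1/2)^3 = 1/4).
Summing one r·B term per recipient: 2·0.125·0.271 + 4·0.5·0.0476 + 1·0.125·0.445 + 1·0.25·0.316 = 0.297575.

0.297575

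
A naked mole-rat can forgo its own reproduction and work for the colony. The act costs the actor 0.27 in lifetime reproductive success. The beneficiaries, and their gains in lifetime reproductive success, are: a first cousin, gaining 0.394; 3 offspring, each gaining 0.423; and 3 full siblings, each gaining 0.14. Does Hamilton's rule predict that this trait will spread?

Hamilton's rule: the trait is favored when the sum of r·B over every recipient exceeds the actor's cost C.
r to a first cousin = 1/8 (first cousins share one grandparent pair — two paths of length 4: r = 2·(1/2)^4 = 1/8).
r to an offspring = 1/2 (one parent–offspring link: r = (1/2)^1 = 1/2).
r to a full sibling = 1/2 (full sibs share both parents — two paths of length 2: r = 2·(1/2)^2 = 1/2).
Summing one r·B term per recipient: 1·0.125·0.394 + 3·0.5·0.423 + 3·0.5·0.14 = 0.89375.
0.89375 > 0.27: the indirect benefit exceeds the cost.

Yes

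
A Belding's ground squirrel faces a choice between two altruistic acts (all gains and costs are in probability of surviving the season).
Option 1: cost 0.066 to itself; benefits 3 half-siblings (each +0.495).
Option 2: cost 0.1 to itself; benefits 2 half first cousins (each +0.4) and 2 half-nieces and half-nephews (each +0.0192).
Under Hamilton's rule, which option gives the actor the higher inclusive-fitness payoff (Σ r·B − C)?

Option 1: r to a half-sibling = 0.25.
Option 1: Σ r·B − C = (3·0.25·0.495) − 0.066 = 0.30525.
Option 2: r to a half first cousin = 0.0625.
Option 2: r to a half-niece or half-nephew = 0.125.
Option 2: Σ r·B − C = (2·0.0625·0.4 + 2·0.125·0.0192) − 0.1 = -0.0452.
Option 1 has the higher net inclusive-fitness payoff.

Option 1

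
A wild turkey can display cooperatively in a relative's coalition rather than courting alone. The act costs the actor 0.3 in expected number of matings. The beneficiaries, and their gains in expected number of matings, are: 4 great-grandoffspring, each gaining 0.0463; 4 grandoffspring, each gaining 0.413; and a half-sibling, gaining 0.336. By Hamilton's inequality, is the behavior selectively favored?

Hamilton's rule: the trait is favored when the sum of r·B over every recipient exceeds the actor's cost C.
r to a great-grandoffspring = 0.125 (three parent–offspring links: r = (1/2)^3 = 1/8).
r to a grandoffspring = 1/4 (two parent–offspring links: r = (1/2)^2 = 1/4).
r to a half-sibling = 1/4 (half-sibs share one parent — one path of length 2: r = (1/2)^2 = 1/4).
Summing one r·B term per recipient: 4·0.125·0.0463 + 4·0.25·0.413 + 1·0.25·0.336 = 0.52015.
0.52015 > 0.3: the indirect benefit exceeds the cost.

Yes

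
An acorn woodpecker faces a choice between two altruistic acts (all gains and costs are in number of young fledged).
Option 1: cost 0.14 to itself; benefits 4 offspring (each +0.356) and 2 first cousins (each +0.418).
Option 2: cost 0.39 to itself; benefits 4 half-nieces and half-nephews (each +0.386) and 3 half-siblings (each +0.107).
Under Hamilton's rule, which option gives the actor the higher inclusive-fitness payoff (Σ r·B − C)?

Option 1: r to an offspring = 0.5.
Option 1: r to a first cousin = 0.125.
Option 1: Σ r·B − C = (4·0.5·0.356 + 2·0.125·0.418) − 0.14 = 0.6765.
Option 2: r to a half-niece or half-nephew = 0.125.
Option 2: r to a half-sibling = 0.25.
Option 2: Σ r·B − C = (4·0.125·0.386 + 3·0.25·0.107) − 0.39 = -0.11675.
Option 1 has the higher net inclusive-fitness payoff.

Option 1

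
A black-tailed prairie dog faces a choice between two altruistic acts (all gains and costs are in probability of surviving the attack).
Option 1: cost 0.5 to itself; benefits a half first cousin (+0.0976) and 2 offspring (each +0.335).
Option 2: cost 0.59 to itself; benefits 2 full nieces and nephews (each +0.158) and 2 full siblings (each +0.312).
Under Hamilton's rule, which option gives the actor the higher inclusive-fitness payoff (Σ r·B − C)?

Option 1: r to a half first cousin = 0.0625.
Option 1: r to an offspring = 0.5.
Option 1: Σ r·B − C = (1·0.0625·0.0976 + 2·0.5·0.335) − 0.5 = -0.1589.
Option 2: r to a full niece or nephew = 0.25.
Option 2: r to a full sibling = 0.5.
Option 2: Σ r·B − C = (2·0.25·0.158 + 2·0.5·0.312) − 0.59 = -0.199.
Option 1 has the higher net inclusive-fitness payoff.

Option 1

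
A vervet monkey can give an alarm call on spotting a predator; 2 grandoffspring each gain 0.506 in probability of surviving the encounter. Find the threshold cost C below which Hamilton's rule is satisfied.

r to a grandoffspring = 1/4 (two parent–offspring links: r = (1/2)^2 = 1/4).
Hamilton's rule: n·r·B > C, so the trait is favored while C < n·r·B = 2·0.25·0.506 = 0.253.

0.253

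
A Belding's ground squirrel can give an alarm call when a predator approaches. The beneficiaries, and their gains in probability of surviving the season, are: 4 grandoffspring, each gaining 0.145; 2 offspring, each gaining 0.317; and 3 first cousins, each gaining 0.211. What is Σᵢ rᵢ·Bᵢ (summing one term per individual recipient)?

0.541125

r to a grandoffspring = 0.25 (two parent–offspring links: r = (1/2)^2 = 1/4).
r to an offspring = 0.5 (one parent–offspring link: r = (1/2)^1 = 1/2).
r to a first cousin = 0.125 (first cousins share one grandparent pair — two paths of length 4: r = 2·(1/2)^4 = 1/8).
Summing one r·B term per recipient: 4·0.25·0.145 + 2·0.5·0.317 + 3·0.125·0.211 = 0.541125.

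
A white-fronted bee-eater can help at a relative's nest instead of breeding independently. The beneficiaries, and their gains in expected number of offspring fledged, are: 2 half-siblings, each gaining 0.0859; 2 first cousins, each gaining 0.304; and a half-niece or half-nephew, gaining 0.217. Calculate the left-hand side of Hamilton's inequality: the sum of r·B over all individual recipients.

0.146075

r to a half-sibling = 1/4 (half-sibs share one parent — one path of length 2: r = (1/2)^2 = 1/4).
r to a first cousin = 1/8 (first cousins share one grandparent pair — two paths of length 4: r = 2·(1/2)^4 = 1/8).
r to a half-niece or half-nephew = 1/8 (half-aunt/uncle↔niece/nephew: one path of length 3: r = (1/2)^3 = 1/8).
Summing one r·B term per recipient: 2·0.25·0.0859 + 2·0.125·0.304 + 1·0.125·0.217 = 0.146075.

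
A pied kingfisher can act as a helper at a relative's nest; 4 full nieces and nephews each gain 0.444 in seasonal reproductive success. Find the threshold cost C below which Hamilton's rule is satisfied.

r to a full niece or nephew = 0.25 (full aunt/uncle↔niece/nephew: two paths of length 3 through the shared grandparent pair: r = 2·(1/2)^3 = 1/4).
Hamilton's rule: n·r·B > C, so the trait is favored while C < n·r·B = 4·0.25·0.444 = 0.444.

0.444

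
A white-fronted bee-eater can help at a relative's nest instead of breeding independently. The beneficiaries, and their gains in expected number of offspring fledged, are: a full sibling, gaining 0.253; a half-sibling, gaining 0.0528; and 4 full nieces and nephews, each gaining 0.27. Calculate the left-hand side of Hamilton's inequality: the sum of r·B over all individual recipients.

0.4097

r to a full sibling = 0.5 (full sibs share both parents — two paths of length 2: r = 2·(1/2)^2 = 1/2).
r to a half-sibling = 1/4 (half-sibs share one parent — one path of length 2: r = (1/2)^2 = 1/4).
r to a full niece or nephew = 1/4 (full aunt/uncle↔niece/nephew: two paths of length 3 through the shared grandparent pair: r = 2·(1/2)^3 = 1/4).
Summing one r·B term per recipient: 1·0.5·0.253 + 1·0.25·0.0528 + 4·0.25·0.27 = 0.4097.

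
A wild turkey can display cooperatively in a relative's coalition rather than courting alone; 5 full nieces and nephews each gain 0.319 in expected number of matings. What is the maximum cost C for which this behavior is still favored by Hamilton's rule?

r to a full niece or nephew = 1/4 (full aunt/uncle↔niece/nephew: two paths of length 3 through the shared grandparent pair: r = 2·(1/2)^3 = 1/4).
Hamilton's rule: n·r·B > C, so the trait is favored while C < n·r·B = 5·0.25·0.319 = 0.39875.

0.39875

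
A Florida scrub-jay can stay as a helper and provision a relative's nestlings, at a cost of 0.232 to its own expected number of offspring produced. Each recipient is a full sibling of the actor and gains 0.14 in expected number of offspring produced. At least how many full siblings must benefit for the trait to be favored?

r to a full sibling = 1/2 (full sibs share both parents — two paths of length 2: r = 2·(1/2)^2 = 1/2).
Hamilton's rule: n·r·B > C  ⇒  n > C/(r·B) = 0.232/(0.5·0.14) = 3.314.
The smallest integer exceeding 3.314 is 4.

4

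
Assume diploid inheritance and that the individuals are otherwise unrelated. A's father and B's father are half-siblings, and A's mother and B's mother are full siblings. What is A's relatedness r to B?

Relatedness sums over independent paths through distinct common ancestors.
A and B are related in two ways: half first cousins through their fathers (r = 1/16) and first cousins through their mothers (r = 1/8).
r = 1/16 + 1/8 = 0.1875.

0.1875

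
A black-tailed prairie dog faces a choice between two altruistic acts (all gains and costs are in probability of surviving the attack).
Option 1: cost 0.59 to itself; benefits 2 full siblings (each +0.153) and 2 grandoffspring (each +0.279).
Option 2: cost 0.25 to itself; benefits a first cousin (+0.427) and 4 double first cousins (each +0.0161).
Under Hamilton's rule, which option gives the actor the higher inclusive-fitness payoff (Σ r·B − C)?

Option 2

Option 1: r to a full sibling = 0.5.
Option 1: r to a grandoffspring = 0.25.
Option 1: Σ r·B − C = (2·0.5·0.153 + 2·0.25·0.279) − 0.59 = -0.2975.
Option 2: r to a first cousin = 0.125.
Option 2: r to a double first cousin = 0.25.
Option 2: Σ r·B − C = (1·0.125·0.427 + 4·0.25·0.0161) − 0.25 = -0.180525.
Option 2 has the higher net inclusive-fitness payoff.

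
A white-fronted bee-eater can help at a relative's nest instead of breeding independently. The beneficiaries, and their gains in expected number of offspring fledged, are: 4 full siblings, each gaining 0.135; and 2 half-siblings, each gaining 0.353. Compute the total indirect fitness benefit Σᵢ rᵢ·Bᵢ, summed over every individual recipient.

r to a full sibling = 1/2 (full sibs share both parents — two paths of length 2: r = 2·(1/2)^2 = 1/2).
r to a half-sibling = 1/4 (half-sibs share one parent — one path of length 2: r = (1/2)^2 = 1/4).
Summing one r·B term per recipient: 4·0.5·0.135 + 2·0.25·0.353 = 0.4465.

0.4465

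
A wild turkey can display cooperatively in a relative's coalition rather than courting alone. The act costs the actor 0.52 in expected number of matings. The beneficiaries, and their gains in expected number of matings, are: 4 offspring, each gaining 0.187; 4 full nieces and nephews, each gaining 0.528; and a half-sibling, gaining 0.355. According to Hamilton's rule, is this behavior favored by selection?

Yes

Hamilton's rule: the trait is favored when the sum of r·B over every recipient exceeds the actor's cost C.
r to an offspring = 1/2 (one parent–offspring link: r = (1/2)^1 = 1/2).
r to a full niece or nephew = 1/4 (full aunt/uncle↔niece/nephew: two paths of length 3 through the shared grandparent pair: r = 2·(1/2)^3 = 1/4).
r to a half-sibling = 0.25 (half-sibs share one parent — one path of length 2: r = (1/2)^2 = 1/4).
Summing one r·B term per recipient: 4·0.5·0.187 + 4·0.25·0.528 + 1·0.25·0.355 = 0.99075.
0.99075 > 0.52: the indirect benefit exceeds the cost.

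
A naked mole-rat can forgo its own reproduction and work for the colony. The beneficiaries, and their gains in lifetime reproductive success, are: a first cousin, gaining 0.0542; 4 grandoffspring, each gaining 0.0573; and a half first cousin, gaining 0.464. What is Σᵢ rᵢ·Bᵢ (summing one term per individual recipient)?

0.093075

r to a first cousin = 0.125 (first cousins share one grandparent pair — two paths of length 4: r = 2·(1/2)^4 = 1/8).
r to a grandoffspring = 1/4 (two parent–offspring links: r = (1/2)^2 = 1/4).
r to a half first cousin = 1/16 (half first cousins share one grandparent — one path of length 4: r = (1/2)^4 = 1/16).
Summing one r·B term per recipient: 1·0.125·0.0542 + 4·0.25·0.0573 + 1·0.0625·0.464 = 0.093075.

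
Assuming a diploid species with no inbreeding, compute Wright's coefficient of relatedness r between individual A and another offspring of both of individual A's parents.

0.5

Each parent–offspring link contributes a factor of 1/2, and independent paths through distinct common ancestors add.
Full sibs share both parents — two paths of length 2: r = 2·(1/2)^2 = 1/2.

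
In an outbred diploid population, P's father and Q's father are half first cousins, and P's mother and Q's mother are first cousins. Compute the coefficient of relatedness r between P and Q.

0.046875

With two independent routes of shared ancestry, r is the sum of the two contributions.
P and Q are related in two ways: half second cousins through their fathers (r = 1/64) and second cousins through their mothers (r = 1/32).
r = 1/64 + 1/32 = 3/64 = 0.046875.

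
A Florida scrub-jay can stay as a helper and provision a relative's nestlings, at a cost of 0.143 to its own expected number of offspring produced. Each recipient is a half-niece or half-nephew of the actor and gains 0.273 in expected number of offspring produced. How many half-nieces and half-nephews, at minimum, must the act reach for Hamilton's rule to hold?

r to a half-niece or half-nephew = 1/8 (half-aunt/uncle↔niece/nephew: one path of length 3: r = (1/2)^3 = 1/8).
Hamilton's rule: n·r·B > C  ⇒  n > C/(r·B) = 0.143/(0.125·0.273) = 4.19.
The smallest integer exceeding 4.19 is 5.

5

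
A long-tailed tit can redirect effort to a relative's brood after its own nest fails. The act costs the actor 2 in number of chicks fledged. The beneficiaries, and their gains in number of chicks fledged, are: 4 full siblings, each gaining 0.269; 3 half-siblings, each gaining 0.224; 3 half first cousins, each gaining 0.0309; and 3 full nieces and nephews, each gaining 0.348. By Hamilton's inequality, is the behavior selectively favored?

No

Hamilton's rule: the trait is favored when the sum of r·B over every recipient exceeds the actor's cost C.
r to a full sibling = 0.5 (full sibs share both parents — two paths of length 2: r = 2·(1/2)^2 = 1/2).
r to a half-sibling = 1/4 (half-sibs share one parent — one path of length 2: r = (1/2)^2 = 1/4).
r to a half first cousin = 0.0625 (half first cousins share one grandparent — one path of length 4: r = (1/2)^4 = 1/16).
r to a full niece or nephew = 1/4 (full aunt/uncle↔niece/nephew: two paths of length 3 through the shared grandparent pair: r = 2·(1/2)^3 = 1/4).
Summing one r·B term per recipient: 4·0.5·0.269 + 3·0.25·0.224 + 3·0.0625·0.0309 + 3·0.25·0.348 = 0.97279375.
0.97279375 < 2: the indirect benefit is less than the cost.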